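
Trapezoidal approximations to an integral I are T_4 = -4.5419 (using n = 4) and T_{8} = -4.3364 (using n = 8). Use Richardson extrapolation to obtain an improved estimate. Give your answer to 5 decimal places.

R = (4·T_{8} − T_4) / 3 = (4·(-4.3364) − (-4.5419))/3 = (-12.8037)/3 = -4.26790.

-4.26790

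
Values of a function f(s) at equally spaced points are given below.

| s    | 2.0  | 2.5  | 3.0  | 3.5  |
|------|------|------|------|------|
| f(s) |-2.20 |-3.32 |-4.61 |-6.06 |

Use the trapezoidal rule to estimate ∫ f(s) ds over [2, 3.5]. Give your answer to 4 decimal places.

-6.0300

h = 0.5, n = 3.
(h/2)·[y₀ + 2y₁ + 2y₂ + y₃] = 0.25·(-24.12) = -6.0300.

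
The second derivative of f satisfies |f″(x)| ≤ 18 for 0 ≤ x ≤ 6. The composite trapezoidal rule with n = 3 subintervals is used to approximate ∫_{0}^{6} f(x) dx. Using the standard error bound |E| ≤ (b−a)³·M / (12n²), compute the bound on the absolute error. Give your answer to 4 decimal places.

36.0000

|E| ≤ (6)³·18 / (12·3²) = 3888/108 = 36.0000.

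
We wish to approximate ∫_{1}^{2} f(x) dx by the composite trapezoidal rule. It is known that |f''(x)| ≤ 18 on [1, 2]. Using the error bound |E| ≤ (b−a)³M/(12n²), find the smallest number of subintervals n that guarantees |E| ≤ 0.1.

4

Need 18/(12n²) ≤ 0.1.
n² ≥ 18/(12·0.1) = 15 ⇒ n ≥ 3.8730, so the smallest n is 4.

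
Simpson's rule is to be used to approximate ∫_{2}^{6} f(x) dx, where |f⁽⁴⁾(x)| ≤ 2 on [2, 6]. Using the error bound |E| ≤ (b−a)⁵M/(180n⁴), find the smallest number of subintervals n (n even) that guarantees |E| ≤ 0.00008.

Need 2048/(180n⁴) ≤ 0.00008.
n⁴ ≥ 2048/(180·0.00008) = 142222 ⇒ n ≥ 19.4197, so the smallest even n is 20. (n must be even for Simpson's rule.)

20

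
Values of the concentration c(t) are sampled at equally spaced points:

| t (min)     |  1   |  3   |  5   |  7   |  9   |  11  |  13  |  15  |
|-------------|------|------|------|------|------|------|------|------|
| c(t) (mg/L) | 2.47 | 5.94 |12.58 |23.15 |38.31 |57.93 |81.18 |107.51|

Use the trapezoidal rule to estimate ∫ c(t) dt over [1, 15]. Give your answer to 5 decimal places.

h = 2, n = 7.
(h/2)·[y₀ + 2y₁ + 2y₂ + 2y₃ + 2y₄ + 2y₅ + 2y₆ + y₇] = 1·(548.16) = 548.16000.

548.16000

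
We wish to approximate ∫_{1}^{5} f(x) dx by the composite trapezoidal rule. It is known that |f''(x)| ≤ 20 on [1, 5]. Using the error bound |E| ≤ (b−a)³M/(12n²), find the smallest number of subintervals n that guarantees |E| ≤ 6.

Need 1280/(12n²) ≤ 6.
n² ≥ 1280/(12·6) = 17.7778 ⇒ n ≥ 4.2164, so the smallest n is 5.

5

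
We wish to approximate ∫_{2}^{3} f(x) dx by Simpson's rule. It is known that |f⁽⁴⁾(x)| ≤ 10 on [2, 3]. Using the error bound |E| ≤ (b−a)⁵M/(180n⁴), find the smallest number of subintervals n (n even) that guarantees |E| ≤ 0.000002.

14

Need 10/(180n⁴) ≤ 0.000002.
n⁴ ≥ 10/(180·0.000002) = 27777.8 ⇒ n ≥ 12.9099, so the smallest even n is 14. (n must be even for Simpson's rule.)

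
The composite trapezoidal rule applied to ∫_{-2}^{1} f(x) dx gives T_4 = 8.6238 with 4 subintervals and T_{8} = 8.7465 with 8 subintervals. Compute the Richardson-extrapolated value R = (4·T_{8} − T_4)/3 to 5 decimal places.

8.78740

R = (4·T_{8} − T_4) / 3 = (4·8.7465 − 8.6238)/3 = (26.3622)/3 = 8.78740.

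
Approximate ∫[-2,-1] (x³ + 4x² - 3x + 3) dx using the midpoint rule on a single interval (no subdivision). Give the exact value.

M = (b−a)·f(-1.5) = 1·(13.125) = 13.125.

13.125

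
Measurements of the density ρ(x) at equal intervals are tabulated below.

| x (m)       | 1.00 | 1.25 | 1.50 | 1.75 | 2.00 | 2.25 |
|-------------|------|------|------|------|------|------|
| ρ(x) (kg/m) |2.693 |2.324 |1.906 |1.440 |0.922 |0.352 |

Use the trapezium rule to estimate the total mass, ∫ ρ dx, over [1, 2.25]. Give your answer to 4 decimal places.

2.0286

h = 0.25, n = 5.
(h/2)·[y₀ + 2y₁ + 2y₂ + 2y₃ + 2y₄ + y₅] = 0.125·(16.229) = 2.0286.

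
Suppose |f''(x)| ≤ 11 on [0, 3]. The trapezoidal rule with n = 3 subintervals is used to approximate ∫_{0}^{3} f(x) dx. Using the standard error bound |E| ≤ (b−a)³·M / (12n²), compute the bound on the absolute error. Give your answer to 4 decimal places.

2.7500

|E| ≤ (3)³·11 / (12·3²) = 297/108 = 2.7500.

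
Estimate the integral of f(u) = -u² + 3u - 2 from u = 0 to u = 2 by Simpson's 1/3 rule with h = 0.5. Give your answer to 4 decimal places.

-0.6667

h = (2 − 0)/4 = 0.5.
Nodes u₀,…,u₄ = 0, 0.5, 1, 1.5, 2.
f(u) = -u² + 3u - 2: f₀=-2, f₁=-0.75, f₂=0, f₃=0.25, f₄=0.
(h/3)·[f₀ + 4f₁ + 2f₂ + 4f₃ + f₄] = 0.166667·(-4) = -0.6667.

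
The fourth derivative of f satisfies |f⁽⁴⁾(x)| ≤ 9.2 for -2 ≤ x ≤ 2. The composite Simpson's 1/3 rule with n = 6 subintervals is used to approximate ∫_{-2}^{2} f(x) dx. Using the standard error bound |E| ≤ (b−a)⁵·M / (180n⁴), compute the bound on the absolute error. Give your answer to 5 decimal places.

|E| ≤ (4)⁵·9.2 / (180·6⁴) = 9420.8/233280 = 0.04038.

0.04038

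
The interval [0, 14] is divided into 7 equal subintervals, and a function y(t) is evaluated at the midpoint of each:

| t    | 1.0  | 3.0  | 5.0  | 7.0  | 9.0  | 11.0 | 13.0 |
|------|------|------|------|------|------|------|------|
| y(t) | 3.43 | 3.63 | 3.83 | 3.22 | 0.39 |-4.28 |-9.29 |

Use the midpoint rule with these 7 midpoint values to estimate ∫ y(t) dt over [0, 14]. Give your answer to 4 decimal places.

h = 2, n = 7.
h·[y(m₁) + y(m₂) + y(m₃) + y(m₄) + y(m₅) + y(m₆) + y(m₇)] = 2·(0.93) = 1.8600.

1.8600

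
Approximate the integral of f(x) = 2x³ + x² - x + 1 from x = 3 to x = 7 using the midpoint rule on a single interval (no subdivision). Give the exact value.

M = (b−a)·f(5) = 4·(271) = 1084.

1084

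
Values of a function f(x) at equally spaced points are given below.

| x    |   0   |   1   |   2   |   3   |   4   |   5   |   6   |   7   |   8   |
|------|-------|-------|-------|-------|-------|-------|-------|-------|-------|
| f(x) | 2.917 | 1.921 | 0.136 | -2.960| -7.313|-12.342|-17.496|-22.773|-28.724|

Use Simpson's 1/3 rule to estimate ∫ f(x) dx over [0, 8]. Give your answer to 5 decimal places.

h = 1, n = 8.
(h/3)·[y₀ + 4y₁ + 2y₂ + 4y₃ + 2y₄ + 4y₅ + 2y₆ + 4y₇ + y₈] = 0.333333·(-219.769) = -73.25633.

-73.25633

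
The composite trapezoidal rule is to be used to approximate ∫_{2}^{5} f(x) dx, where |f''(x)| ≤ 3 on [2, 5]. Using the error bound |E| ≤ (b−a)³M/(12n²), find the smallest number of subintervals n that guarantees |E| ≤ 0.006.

34

Need 81/(12n²) ≤ 0.006.
n² ≥ 81/(12·0.006) = 1125 ⇒ n ≥ 33.5410, so the smallest n is 34.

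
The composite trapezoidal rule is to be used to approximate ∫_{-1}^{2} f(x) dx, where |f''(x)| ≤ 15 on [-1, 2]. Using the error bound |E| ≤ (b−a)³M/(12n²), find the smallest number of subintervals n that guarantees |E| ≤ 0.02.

Need 405/(12n²) ≤ 0.02.
n² ≥ 405/(12·0.02) = 1687.5 ⇒ n ≥ 41.0792, so the smallest n is 42.

42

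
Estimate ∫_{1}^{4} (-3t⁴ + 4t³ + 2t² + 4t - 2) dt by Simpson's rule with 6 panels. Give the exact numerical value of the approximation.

-292.875

h = (4 − 1)/6 = 0.5.
Nodes t₀,…,t₆ = 1, 1.5, 2, 2.5, 3, 3.5, 4.
f(t) = -3t⁴ + 4t³ + 2t² + 4t - 2: f₀=5, f₁=6.8125, f₂=-2, f₃=-34.1875, f₄=-107, f₅=-242.1875, f₆=-466.
(h/3)·[f₀ + 4f₁ + 2f₂ + 4f₃ + 2f₄ + 4f₅ + f₆] = 0.166667·(-1757.25) = -292.875.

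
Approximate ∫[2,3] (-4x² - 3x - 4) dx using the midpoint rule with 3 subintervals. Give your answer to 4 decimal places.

-36.7963

h = (3 − 2)/3 = 0.333333.
Midpoints m₁,…,m₃ = 2.166667, 2.5, 2.833333.
f(m₁)=-29.277778, f(m₂)=-36.5, f(m₃)=-44.611111.
h·[f(m₁) + f(m₂) + f(m₃)] = 0.333333·(-110.388889) = -36.7963.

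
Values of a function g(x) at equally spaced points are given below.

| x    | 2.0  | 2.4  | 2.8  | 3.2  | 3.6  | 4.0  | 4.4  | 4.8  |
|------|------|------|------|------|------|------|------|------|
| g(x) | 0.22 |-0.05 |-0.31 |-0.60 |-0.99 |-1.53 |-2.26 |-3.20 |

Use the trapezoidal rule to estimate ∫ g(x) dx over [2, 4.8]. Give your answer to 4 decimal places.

-2.8920

h = 0.4, n = 7.
(h/2)·[y₀ + 2y₁ + 2y₂ + 2y₃ + 2y₄ + 2y₅ + 2y₆ + y₇] = 0.2·(-14.46) = -2.8920.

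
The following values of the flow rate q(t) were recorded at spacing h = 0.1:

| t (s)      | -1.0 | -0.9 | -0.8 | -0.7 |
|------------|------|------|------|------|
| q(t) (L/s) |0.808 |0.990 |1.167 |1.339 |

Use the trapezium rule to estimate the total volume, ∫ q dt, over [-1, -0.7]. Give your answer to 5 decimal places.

0.32305

h = 0.1, n = 3.
(h/2)·[y₀ + 2y₁ + 2y₂ + y₃] = 0.05·(6.461) = 0.32305.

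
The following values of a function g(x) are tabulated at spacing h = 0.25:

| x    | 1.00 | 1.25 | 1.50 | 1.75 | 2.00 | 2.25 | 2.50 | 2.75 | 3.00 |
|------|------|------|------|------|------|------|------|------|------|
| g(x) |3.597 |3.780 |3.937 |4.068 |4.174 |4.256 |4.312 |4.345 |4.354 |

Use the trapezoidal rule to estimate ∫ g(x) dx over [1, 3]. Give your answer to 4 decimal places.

h = 0.25, n = 8.
(h/2)·[y₀ + 2y₁ + 2y₂ + 2y₃ + 2y₄ + 2y₅ + 2y₆ + 2y₇ + y₈] = 0.125·(65.695) = 8.2119.

8.2119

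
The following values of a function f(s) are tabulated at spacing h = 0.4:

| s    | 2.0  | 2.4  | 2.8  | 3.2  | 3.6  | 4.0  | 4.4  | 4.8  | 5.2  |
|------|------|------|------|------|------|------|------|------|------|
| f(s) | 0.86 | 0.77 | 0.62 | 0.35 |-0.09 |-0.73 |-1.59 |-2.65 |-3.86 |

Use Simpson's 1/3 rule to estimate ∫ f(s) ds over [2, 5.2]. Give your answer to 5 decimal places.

-1.88800

h = 0.4, n = 8.
(h/3)·[y₀ + 4y₁ + 2y₂ + 4y₃ + 2y₄ + 4y₅ + 2y₆ + 4y₇ + y₈] = 0.133333·(-14.16) = -1.88800.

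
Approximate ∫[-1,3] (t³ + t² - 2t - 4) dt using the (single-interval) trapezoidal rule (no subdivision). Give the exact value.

T = (b−a)/2 · [f(-1) + f(3)] = 2·[(-2) + 26] = 48.

48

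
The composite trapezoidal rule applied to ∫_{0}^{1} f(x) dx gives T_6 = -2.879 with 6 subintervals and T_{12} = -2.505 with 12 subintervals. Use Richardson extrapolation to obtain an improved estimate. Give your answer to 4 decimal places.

-2.3803

R = (4·T_{12} − T_6) / 3 = (4·(-2.505) − (-2.879))/3 = (-7.141)/3 = -2.3803.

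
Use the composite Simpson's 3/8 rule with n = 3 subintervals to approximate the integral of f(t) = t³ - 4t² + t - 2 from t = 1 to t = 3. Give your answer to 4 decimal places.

-14.6667

h = (3 − 1)/3 = 0.666667.
Nodes t₀,…,t₃ = 1, 1.666667, 2.333333, 3.
f(t) = t³ - 4t² + t - 2: f₀=-4, f₁=-6.814815, f₂=-8.740741, f₃=-8.
(3h/8)·[f₀ + 3f₁ + 3f₂ + f₃] = 0.25·(-58.666667) = -14.6667.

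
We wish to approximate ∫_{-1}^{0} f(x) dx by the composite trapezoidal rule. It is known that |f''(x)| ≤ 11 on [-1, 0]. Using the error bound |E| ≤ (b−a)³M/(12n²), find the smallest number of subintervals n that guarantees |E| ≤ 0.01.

10

Need 11/(12n²) ≤ 0.01.
n² ≥ 11/(12·0.01) = 91.6667 ⇒ n ≥ 9.5743, so the smallest n is 10.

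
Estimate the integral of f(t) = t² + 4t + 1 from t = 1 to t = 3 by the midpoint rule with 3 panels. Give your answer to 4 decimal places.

26.5926

h = (3 − 1)/3 = 0.666667.
Midpoints m₁,…,m₃ = 1.333333, 2, 2.666667.
f(m₁)=8.111111, f(m₂)=13, f(m₃)=18.777778.
h·[f(m₁) + f(m₂) + f(m₃)] = 0.666667·(39.888889) = 26.5926.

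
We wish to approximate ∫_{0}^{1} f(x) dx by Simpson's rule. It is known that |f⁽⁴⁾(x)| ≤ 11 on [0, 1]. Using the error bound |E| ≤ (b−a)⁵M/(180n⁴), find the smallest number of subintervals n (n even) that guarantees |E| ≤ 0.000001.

Need 11/(180n⁴) ≤ 0.000001.
n⁴ ≥ 11/(180·0.000001) = 61111.1 ⇒ n ≥ 15.7228, so the smallest even n is 16. (n must be even for Simpson's rule.)

16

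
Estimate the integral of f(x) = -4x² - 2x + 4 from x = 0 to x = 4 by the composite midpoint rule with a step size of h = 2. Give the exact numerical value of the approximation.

h = (4 − 0)/2 = 2.
Midpoints m₁,…,m₂ = 1, 3.
f(m₁)=-2, f(m₂)=-38.
h·[f(m₁) + f(m₂)] = 2·(-40) = -80.

-80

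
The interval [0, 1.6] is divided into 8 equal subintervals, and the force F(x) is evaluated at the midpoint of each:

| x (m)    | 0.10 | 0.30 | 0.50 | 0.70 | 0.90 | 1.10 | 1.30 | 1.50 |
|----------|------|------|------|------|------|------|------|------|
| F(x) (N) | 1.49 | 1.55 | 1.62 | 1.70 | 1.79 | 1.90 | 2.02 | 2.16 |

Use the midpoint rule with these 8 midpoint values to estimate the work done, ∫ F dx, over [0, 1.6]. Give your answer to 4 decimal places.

2.8460

h = 0.2, n = 8.
h·[y(m₁) + y(m₂) + y(m₃) + y(m₄) + y(m₅) + y(m₆) + y(m₇) + y(m₈)] = 0.2·(14.23) = 2.8460.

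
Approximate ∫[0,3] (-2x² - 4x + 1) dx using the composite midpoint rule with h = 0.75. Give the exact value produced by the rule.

h = (3 − 0)/4 = 0.75.
Midpoints m₁,…,m₄ = 0.375, 1.125, 1.875, 2.625.
f(m₁)=-0.78125, f(m₂)=-6.03125, f(m₃)=-13.53125, f(m₄)=-23.28125.
h·[f(m₁) + f(m₂) + f(m₃) + f(m₄)] = 0.75·(-43.625) = -32.71875.

-32.71875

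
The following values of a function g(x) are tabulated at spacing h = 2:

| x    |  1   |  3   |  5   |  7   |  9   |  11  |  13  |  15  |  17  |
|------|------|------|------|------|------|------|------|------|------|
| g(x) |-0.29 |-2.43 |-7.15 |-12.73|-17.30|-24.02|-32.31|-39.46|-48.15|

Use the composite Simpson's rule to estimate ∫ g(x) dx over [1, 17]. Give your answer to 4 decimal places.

h = 2, n = 8.
(h/3)·[y₀ + 4y₁ + 2y₂ + 4y₃ + 2y₄ + 4y₅ + 2y₆ + 4y₇ + y₈] = 0.666667·(-476.52) = -317.6800.

-317.6800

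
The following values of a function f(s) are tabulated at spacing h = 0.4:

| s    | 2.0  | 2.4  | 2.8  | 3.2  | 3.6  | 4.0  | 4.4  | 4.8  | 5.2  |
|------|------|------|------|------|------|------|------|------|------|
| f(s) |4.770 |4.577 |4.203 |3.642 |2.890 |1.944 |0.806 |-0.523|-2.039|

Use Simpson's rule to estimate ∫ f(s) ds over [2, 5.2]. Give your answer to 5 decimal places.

7.61187

h = 0.4, n = 8.
(h/3)·[y₀ + 4y₁ + 2y₂ + 4y₃ + 2y₄ + 4y₅ + 2y₆ + 4y₇ + y₈] = 0.133333·(57.089) = 7.61187.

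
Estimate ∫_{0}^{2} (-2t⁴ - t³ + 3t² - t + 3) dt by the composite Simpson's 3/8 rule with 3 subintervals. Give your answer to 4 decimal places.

h = (2 − 0)/3 = 0.666667.
Nodes t₀,…,t₃ = 0, 0.666667, 1.333333, 2.
f(t) = -2t⁴ - t³ + 3t² - t + 3: f₀=3, f₁=2.975309, f₂=-1.691358, f₃=-27.
(3h/8)·[f₀ + 3f₁ + 3f₂ + f₃] = 0.25·(-20.148148) = -5.0370.

-5.0370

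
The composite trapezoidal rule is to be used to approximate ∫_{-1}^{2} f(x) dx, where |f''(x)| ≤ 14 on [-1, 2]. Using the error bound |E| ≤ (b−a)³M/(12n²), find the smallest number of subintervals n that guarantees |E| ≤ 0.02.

Need 378/(12n²) ≤ 0.02.
n² ≥ 378/(12·0.02) = 1575 ⇒ n ≥ 39.6863, so the smallest n is 40.

40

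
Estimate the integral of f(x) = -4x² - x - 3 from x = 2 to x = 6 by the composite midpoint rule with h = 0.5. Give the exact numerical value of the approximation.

-305

h = (6 − 2)/8 = 0.5.
Midpoints m₁,…,m₈ = 2.25, 2.75, 3.25, 3.75, 4.25, 4.75, 5.25, 5.75.
f(m₁)=-25.5, f(m₂)=-36, f(m₃)=-48.5, f(m₄)=-63, f(m₅)=-79.5, f(m₆)=-98, f(m₇)=-118.5, f(m₈)=-141.
h·[f(m₁) + f(m₂) + f(m₃) + f(m₄) + f(m₅) + f(m₆) + f(m₇) + f(m₈)] = 0.5·(-610) = -305.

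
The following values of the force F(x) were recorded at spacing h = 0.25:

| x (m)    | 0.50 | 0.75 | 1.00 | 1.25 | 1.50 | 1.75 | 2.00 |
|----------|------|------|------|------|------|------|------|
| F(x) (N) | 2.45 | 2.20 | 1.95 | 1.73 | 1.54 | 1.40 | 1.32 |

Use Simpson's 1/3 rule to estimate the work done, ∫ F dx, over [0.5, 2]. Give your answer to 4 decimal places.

2.6725

h = 0.25, n = 6.
(h/3)·[y₀ + 4y₁ + 2y₂ + 4y₃ + 2y₄ + 4y₅ + y₆] = 0.083333·(32.07) = 2.6725.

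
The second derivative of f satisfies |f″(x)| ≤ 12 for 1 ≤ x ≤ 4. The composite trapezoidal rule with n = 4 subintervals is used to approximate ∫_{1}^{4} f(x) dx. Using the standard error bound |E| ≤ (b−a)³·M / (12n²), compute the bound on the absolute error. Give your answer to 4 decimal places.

|E| ≤ (3)³·12 / (12·4²) = 324/192 = 1.6875.

1.6875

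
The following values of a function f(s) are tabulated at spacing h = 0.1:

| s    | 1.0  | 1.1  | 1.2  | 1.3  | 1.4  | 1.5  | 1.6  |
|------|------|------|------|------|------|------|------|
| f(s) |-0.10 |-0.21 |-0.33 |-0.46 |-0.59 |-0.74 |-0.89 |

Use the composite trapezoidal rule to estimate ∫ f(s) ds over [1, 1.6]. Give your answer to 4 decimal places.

h = 0.1, n = 6.
(h/2)·[y₀ + 2y₁ + 2y₂ + 2y₃ + 2y₄ + 2y₅ + y₆] = 0.05·(-5.65) = -0.2825.

-0.2825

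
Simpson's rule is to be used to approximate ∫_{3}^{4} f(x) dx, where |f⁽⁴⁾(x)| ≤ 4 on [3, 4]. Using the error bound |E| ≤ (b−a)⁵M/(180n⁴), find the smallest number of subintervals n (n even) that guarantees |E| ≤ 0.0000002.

20

Need 4/(180n⁴) ≤ 0.0000002.
n⁴ ≥ 4/(180·0.0000002) = 111111 ⇒ n ≥ 18.2574, so the smallest even n is 20. (n must be even for Simpson's rule.)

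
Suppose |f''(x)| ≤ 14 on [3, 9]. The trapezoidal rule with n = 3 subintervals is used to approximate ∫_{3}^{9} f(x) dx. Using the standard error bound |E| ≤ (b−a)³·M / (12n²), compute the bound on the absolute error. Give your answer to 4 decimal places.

28.0000

|E| ≤ (6)³·14 / (12·3²) = 3024/108 = 28.0000.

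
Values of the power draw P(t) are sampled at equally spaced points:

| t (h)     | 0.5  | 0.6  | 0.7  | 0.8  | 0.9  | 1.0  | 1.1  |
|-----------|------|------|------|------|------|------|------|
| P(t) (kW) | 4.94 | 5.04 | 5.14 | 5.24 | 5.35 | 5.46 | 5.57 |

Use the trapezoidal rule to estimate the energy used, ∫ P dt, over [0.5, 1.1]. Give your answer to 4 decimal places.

3.1485

h = 0.1, n = 6.
(h/2)·[y₀ + 2y₁ + 2y₂ + 2y₃ + 2y₄ + 2y₅ + y₆] = 0.05·(62.97) = 3.1485.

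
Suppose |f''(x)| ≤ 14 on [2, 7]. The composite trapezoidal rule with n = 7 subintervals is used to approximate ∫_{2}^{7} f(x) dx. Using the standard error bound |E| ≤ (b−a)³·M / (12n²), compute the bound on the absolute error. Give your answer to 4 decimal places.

2.9762

|E| ≤ (5)³·14 / (12·7²) = 1750/588 = 2.9762.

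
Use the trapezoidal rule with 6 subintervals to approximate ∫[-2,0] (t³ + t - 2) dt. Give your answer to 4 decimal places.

h = (0 − (-2))/6 = 0.333333.
Nodes t₀,…,t₆ = -2, -1.666667, -1.333333, -1, -0.666667, -0.333333, 0.
f(t) = t³ + t - 2: f₀=-12, f₁=-8.296296, f₂=-5.703704, f₃=-4, f₄=-2.962963, f₅=-2.370370, f₆=-2.
(h/2)·[f₀ + 2f₁ + 2f₂ + 2f₃ + 2f₄ + 2f₅ + f₆] = 0.166667·(-60.666667) = -10.1111.

-10.1111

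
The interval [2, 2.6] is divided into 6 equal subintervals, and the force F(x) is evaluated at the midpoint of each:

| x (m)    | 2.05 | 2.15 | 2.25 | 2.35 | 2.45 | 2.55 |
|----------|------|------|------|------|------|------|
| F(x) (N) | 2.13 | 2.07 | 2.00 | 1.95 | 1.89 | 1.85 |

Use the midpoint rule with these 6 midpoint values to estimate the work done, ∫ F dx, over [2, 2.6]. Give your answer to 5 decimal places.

h = 0.1, n = 6.
h·[y(m₁) + y(m₂) + y(m₃) + y(m₄) + y(m₅) + y(m₆)] = 0.1·(11.89) = 1.18900.

1.18900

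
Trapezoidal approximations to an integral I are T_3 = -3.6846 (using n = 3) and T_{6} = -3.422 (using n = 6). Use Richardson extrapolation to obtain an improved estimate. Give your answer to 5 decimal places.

R = (4·T_{6} − T_3) / 3 = (4·(-3.422) − (-3.6846))/3 = (-10.0034)/3 = -3.33447.

-3.33447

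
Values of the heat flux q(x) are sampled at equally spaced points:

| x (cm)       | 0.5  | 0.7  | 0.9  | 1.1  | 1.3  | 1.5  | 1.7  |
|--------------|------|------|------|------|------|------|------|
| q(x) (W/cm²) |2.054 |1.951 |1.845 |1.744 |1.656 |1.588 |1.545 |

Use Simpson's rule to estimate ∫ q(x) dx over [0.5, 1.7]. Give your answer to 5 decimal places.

h = 0.2, n = 6.
(h/3)·[y₀ + 4y₁ + 2y₂ + 4y₃ + 2y₄ + 4y₅ + y₆] = 0.066667·(31.733) = 2.11553.

2.11553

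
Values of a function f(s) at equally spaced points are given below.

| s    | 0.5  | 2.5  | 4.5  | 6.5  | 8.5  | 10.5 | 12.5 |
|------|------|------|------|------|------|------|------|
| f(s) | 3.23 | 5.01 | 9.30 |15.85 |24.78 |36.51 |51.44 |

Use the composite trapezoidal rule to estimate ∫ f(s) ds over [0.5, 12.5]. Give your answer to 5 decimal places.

h = 2, n = 6.
(h/2)·[y₀ + 2y₁ + 2y₂ + 2y₃ + 2y₄ + 2y₅ + y₆] = 1·(237.57) = 237.57000.

237.57000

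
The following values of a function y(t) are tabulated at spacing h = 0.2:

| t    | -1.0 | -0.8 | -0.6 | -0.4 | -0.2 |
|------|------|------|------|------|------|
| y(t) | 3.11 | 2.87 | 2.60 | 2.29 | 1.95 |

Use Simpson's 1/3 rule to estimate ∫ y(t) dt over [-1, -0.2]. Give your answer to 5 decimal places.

2.06000

h = 0.2, n = 4.
(h/3)·[y₀ + 4y₁ + 2y₂ + 4y₃ + y₄] = 0.066667·(30.90) = 2.06000.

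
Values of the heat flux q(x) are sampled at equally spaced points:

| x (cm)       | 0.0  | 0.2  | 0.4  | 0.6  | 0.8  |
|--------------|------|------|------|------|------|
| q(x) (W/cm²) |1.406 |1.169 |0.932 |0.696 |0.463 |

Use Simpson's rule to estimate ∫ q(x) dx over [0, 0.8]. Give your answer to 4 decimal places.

0.7462

h = 0.2, n = 4.
(h/3)·[y₀ + 4y₁ + 2y₂ + 4y₃ + y₄] = 0.066667·(11.193) = 0.7462.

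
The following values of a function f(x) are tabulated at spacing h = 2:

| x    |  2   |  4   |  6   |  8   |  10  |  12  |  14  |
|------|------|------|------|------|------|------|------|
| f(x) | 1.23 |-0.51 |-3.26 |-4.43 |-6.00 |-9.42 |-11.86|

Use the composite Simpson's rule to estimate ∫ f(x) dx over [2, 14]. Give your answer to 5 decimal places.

h = 2, n = 6.
(h/3)·[y₀ + 4y₁ + 2y₂ + 4y₃ + 2y₄ + 4y₅ + y₆] = 0.666667·(-86.59) = -57.72667.

-57.72667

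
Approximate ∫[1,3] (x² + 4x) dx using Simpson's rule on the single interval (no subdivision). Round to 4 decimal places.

S = (b−a)/6 · [f(1) + 4f(2) + f(3)] = 0.333333·[5 + 4·12 + 21] = 24.6667.

24.6667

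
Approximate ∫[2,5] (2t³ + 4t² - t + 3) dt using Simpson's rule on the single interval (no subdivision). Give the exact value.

459

S = (b−a)/6 · [f(2) + 4f(3.5) + f(5)] = 0.5·[33 + 4·134.25 + 348] = 459.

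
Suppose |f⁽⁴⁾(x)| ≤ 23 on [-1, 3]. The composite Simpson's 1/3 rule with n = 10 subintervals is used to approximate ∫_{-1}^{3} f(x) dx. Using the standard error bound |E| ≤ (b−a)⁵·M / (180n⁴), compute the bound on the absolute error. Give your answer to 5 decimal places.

0.01308

|E| ≤ (4)⁵·23 / (180·10⁴) = 23552/1800000 = 0.01308.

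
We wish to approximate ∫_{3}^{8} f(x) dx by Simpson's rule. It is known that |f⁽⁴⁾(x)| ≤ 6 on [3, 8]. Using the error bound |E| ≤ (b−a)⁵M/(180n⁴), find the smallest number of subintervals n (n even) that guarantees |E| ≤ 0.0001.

32

Need 18750/(180n⁴) ≤ 0.0001.
n⁴ ≥ 18750/(180·0.0001) = 1.04167e+06 ⇒ n ≥ 31.9472, so the smallest even n is 32. (n must be even for Simpson's rule.)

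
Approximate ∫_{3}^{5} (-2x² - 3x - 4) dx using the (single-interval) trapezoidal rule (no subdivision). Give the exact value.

-100

T = (b−a)/2 · [f(3) + f(5)] = 1·[(-31) + (-69)] = -100.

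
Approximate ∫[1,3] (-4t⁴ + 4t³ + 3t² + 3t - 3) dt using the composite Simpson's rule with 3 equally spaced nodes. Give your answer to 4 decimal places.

-82.6667

h = (3 − 1)/2 = 1.
Nodes t₀,…,t₂ = 1, 2, 3.
f(t) = -4t⁴ + 4t³ + 3t² + 3t - 3: f₀=3, f₁=-17, f₂=-183.
(h/3)·[f₀ + 4f₁ + f₂] = 0.333333·(-248) = -82.6667.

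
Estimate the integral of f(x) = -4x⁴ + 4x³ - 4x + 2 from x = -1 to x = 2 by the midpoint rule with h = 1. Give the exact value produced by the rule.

h = (2 − (-1))/3 = 1.
Midpoints m₁,…,m₃ = -0.5, 0.5, 1.5.
f(m₁)=3.25, f(m₂)=0.25, f(m₃)=-10.75.
h·[f(m₁) + f(m₂) + f(m₃)] = 1·(-7.25) = -7.25.

-7.25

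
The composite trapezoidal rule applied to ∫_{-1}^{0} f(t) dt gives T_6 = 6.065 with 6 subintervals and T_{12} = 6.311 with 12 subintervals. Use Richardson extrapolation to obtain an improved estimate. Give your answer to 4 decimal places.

R = (4·T_{12} − T_6) / 3 = (4·6.311 − 6.065)/3 = (19.179)/3 = 6.3930.

6.3930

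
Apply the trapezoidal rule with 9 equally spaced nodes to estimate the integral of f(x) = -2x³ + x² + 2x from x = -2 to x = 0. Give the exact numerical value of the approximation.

6.8125

h = (0 − (-2))/8 = 0.25.
Nodes x₀,…,x₈ = -2, -1.75, -1.5, -1.25, -1, -0.75, -0.5, -0.25, 0.
f(x) = -2x³ + x² + 2x: f₀=16, f₁=10.28125, f₂=6, f₃=2.96875, f₄=1, f₅=-0.09375, f₆=-0.5, f₇=-0.40625, f₈=0.
(h/2)·[f₀ + 2f₁ + 2f₂ + 2f₃ + 2f₄ + 2f₅ + 2f₆ + 2f₇ + f₈] = 0.125·(54.5) = 6.8125.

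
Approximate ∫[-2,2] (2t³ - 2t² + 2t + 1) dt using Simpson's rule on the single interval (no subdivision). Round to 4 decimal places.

S = (b−a)/6 · [f(-2) + 4f(0) + f(2)] = 0.666667·[(-27) + 4·1 + 13] = -6.6667.

-6.6667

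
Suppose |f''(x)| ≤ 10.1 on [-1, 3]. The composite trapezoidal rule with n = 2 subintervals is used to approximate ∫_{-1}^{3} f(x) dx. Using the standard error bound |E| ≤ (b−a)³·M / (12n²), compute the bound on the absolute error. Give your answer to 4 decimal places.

13.4667

|E| ≤ (4)³·10.1 / (12·2²) = 646.4/48 = 13.4667.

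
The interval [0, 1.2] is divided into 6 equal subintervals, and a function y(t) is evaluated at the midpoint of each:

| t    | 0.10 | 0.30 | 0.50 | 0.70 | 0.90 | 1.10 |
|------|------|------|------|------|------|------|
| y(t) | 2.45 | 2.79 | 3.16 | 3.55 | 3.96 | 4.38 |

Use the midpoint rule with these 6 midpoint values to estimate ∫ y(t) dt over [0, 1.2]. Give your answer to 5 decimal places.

h = 0.2, n = 6.
h·[y(m₁) + y(m₂) + y(m₃) + y(m₄) + y(m₅) + y(m₆)] = 0.2·(20.29) = 4.05800.

4.05800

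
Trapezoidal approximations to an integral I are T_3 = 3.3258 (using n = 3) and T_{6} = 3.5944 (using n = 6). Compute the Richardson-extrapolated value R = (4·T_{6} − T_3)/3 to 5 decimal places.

R = (4·T_{6} − T_3) / 3 = (4·3.5944 − 3.3258)/3 = (11.0518)/3 = 3.68393.

3.68393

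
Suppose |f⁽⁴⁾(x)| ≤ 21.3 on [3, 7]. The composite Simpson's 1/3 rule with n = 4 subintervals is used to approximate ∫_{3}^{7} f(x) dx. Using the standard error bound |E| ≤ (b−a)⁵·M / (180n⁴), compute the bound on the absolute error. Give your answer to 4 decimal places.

0.4733

|E| ≤ (4)⁵·21.3 / (180·4⁴) = 21811.2/46080 = 0.4733.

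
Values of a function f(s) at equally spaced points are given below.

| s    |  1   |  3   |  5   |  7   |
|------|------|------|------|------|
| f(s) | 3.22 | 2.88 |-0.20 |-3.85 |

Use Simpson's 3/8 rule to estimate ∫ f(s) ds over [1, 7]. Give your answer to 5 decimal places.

5.55750

h = 2, n = 3.
(3h/8)·[y₀ + 3y₁ + 3y₂ + y₃] = 0.75·(7.41) = 5.55750.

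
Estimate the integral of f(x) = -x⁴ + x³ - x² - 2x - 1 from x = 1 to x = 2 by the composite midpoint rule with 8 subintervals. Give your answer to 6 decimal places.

-8.769669

h = (2 − 1)/8 = 0.125.
Midpoints m₁,…,m₈ = 1.0625, 1.1875, 1.3125, 1.4375, 1.5625, 1.6875, 1.8125, 1.9375.
f(m₁)=-4.3288726806640625, f(m₂)=-5.0991363525390625, f(m₃)=-6.0542144775390625, f(m₄)=-7.2409820556640625, f(m₅)=-8.7121734619140625, f(m₆)=-10.5263824462890625, f(m₇)=-12.7480621337890625, f(m₈)=-15.4475250244140625.
h·[f(m₁) + f(m₂) + f(m₃) + f(m₄) + f(m₅) + f(m₆) + f(m₇) + f(m₈)] = 0.125·(-70.1573486328125) = -8.769669.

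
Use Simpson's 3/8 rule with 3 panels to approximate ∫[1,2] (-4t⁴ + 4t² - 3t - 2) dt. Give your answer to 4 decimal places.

h = (2 − 1)/3 = 0.333333.
Nodes t₀,…,t₃ = 1, 1.333333, 1.666667, 2.
f(t) = -4t⁴ + 4t² - 3t - 2: f₀=-5, f₁=-11.530864, f₂=-26.753086, f₃=-56.
(3h/8)·[f₀ + 3f₁ + 3f₂ + f₃] = 0.125·(-175.851852) = -21.9815.

-21.9815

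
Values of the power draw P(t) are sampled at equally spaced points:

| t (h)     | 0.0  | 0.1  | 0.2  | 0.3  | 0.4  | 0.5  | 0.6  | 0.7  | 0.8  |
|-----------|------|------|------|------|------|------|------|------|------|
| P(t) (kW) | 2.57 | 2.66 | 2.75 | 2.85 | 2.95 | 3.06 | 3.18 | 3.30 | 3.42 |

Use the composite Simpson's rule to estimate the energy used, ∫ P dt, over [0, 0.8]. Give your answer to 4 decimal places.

2.3743

h = 0.1, n = 8.
(h/3)·[y₀ + 4y₁ + 2y₂ + 4y₃ + 2y₄ + 4y₅ + 2y₆ + 4y₇ + y₈] = 0.033333·(71.23) = 2.3743.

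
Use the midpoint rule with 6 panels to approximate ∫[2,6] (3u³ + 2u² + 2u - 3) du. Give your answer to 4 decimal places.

h = (6 − 2)/6 = 0.666667.
Midpoints m₁,…,m₆ = 2.333333, 3, 3.666667, 4.333333, 5, 5.666667.
f(m₁)=50.666667, f(m₂)=102, f(m₃)=179.111111, f(m₄)=287.333333, f(m₅)=432, f(m₆)=618.444444.
h·[f(m₁) + f(m₂) + f(m₃) + f(m₄) + f(m₅) + f(m₆)] = 0.666667·(1669.555556) = 1113.0370.

1113.0370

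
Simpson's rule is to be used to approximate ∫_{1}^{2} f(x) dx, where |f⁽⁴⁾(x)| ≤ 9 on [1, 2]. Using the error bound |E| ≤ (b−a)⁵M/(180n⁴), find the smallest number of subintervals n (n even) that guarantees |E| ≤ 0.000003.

12

Need 9/(180n⁴) ≤ 0.000003.
n⁴ ≥ 9/(180·0.000003) = 16666.7 ⇒ n ≥ 11.3622, so the smallest even n is 12. (n must be even for Simpson's rule.)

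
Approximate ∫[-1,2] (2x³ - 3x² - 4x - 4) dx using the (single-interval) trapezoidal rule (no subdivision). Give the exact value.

T = (b−a)/2 · [f(-1) + f(2)] = 1.5·[(-5) + (-8)] = -19.5.

-19.5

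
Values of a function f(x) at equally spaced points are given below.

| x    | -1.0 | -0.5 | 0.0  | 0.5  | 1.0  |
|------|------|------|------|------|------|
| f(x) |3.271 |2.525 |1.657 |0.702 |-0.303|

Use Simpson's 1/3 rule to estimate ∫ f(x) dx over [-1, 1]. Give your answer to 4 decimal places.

h = 0.5, n = 4.
(h/3)·[y₀ + 4y₁ + 2y₂ + 4y₃ + y₄] = 0.166667·(19.190) = 3.1983.

3.1983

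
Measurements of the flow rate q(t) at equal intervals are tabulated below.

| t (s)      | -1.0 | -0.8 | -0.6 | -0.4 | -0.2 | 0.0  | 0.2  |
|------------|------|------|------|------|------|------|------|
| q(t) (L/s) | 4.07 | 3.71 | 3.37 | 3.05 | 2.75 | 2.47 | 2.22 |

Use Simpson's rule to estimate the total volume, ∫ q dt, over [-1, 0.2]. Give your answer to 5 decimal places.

h = 0.2, n = 6.
(h/3)·[y₀ + 4y₁ + 2y₂ + 4y₃ + 2y₄ + 4y₅ + y₆] = 0.066667·(55.45) = 3.69667.

3.69667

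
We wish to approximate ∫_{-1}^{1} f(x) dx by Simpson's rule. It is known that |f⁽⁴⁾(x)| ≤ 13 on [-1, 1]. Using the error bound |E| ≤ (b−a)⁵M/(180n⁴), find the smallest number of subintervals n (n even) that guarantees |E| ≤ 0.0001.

Need 416/(180n⁴) ≤ 0.0001.
n⁴ ≥ 416/(180·0.0001) = 23111.1 ⇒ n ≥ 12.3298, so the smallest even n is 14. (n must be even for Simpson's rule.)

14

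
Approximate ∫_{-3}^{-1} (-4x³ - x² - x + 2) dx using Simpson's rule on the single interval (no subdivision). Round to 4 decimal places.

79.3333

S = (b−a)/6 · [f(-3) + 4f(-2) + f(-1)] = 0.333333·[104 + 4·32 + 6] = 79.3333.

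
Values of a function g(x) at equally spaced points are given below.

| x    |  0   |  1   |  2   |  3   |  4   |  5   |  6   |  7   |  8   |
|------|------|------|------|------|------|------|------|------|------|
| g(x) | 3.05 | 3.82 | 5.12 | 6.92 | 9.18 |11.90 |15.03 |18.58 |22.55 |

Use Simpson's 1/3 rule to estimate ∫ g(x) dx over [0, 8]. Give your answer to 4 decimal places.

h = 1, n = 8.
(h/3)·[y₀ + 4y₁ + 2y₂ + 4y₃ + 2y₄ + 4y₅ + 2y₆ + 4y₇ + y₈] = 0.333333·(249.14) = 83.0467.

83.0467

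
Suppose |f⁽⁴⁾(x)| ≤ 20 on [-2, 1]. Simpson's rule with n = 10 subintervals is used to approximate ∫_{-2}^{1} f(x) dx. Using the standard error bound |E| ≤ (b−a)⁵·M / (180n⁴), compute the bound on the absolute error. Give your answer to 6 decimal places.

|E| ≤ (3)⁵·20 / (180·10⁴) = 4860/1800000 = 0.002700.

0.002700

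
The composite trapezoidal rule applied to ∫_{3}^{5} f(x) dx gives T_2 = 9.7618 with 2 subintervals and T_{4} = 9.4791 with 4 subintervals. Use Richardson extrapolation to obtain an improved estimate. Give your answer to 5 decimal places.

9.38487

R = (4·T_{4} − T_2) / 3 = (4·9.4791 − 9.7618)/3 = (28.1546)/3 = 9.38487.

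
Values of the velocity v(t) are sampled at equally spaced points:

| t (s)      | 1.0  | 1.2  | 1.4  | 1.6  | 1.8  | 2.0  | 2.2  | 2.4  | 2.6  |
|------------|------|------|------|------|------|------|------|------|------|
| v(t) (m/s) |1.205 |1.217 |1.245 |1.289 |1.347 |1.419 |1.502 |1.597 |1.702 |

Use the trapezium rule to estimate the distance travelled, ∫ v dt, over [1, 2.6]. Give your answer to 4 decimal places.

h = 0.2, n = 8.
(h/2)·[y₀ + 2y₁ + 2y₂ + 2y₃ + 2y₄ + 2y₅ + 2y₆ + 2y₇ + y₈] = 0.1·(22.139) = 2.2139.

2.2139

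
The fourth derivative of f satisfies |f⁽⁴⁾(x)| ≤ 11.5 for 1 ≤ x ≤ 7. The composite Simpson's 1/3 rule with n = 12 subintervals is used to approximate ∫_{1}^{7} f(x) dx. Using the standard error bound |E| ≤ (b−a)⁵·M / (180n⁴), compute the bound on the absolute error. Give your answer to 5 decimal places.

0.02396

|E| ≤ (6)⁵·11.5 / (180·12⁴) = 89424/3732480 = 0.02396.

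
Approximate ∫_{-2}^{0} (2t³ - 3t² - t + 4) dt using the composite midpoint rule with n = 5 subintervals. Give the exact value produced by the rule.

h = (0 − (-2))/5 = 0.4.
Midpoints m₁,…,m₅ = -1.8, -1.4, -1, -0.6, -0.2.
f(m₁)=-15.584, f(m₂)=-5.968, f(m₃)=0, f(m₄)=3.088, f(m₅)=4.064.
h·[f(m₁) + f(m₂) + f(m₃) + f(m₄) + f(m₅)] = 0.4·(-14.4) = -5.76.

-5.76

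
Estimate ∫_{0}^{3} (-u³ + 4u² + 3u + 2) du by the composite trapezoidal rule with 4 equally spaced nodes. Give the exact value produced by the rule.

h = (3 − 0)/3 = 1.
Nodes u₀,…,u₃ = 0, 1, 2, 3.
f(u) = -u³ + 4u² + 3u + 2: f₀=2, f₁=8, f₂=16, f₃=20.
(h/2)·[f₀ + 2f₁ + 2f₂ + f₃] = 0.5·(70) = 35.

35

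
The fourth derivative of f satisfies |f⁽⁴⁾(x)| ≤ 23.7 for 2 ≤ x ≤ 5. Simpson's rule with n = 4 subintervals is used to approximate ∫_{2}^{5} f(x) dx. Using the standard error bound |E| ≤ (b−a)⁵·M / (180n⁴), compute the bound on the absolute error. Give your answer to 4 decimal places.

|E| ≤ (3)⁵·23.7 / (180·4⁴) = 5759.1/46080 = 0.1250.

0.1250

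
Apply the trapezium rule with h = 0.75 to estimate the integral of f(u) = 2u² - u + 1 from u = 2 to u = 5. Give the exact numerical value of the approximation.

h = (5 − 2)/4 = 0.75.
Nodes u₀,…,u₄ = 2, 2.75, 3.5, 4.25, 5.
f(u) = 2u² - u + 1: f₀=7, f₁=13.375, f₂=22, f₃=32.875, f₄=46.
(h/2)·[f₀ + 2f₁ + 2f₂ + 2f₃ + f₄] = 0.375·(189.5) = 71.0625.

71.0625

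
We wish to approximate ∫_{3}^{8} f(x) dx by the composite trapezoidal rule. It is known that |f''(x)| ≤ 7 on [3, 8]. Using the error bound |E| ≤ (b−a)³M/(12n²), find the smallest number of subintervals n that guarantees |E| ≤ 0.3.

16

Need 875/(12n²) ≤ 0.3.
n² ≥ 875/(12·0.3) = 243.056 ⇒ n ≥ 15.5902, so the smallest n is 16.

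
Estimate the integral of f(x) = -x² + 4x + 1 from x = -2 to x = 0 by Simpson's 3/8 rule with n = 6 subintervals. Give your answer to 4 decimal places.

h = (0 − (-2))/6 = 0.333333.
Nodes x₀,…,x₆ = -2, -1.666667, -1.333333, -1, -0.666667, -0.333333, 0.
f(x) = -x² + 4x + 1: f₀=-11, f₁=-8.444444, f₂=-6.111111, f₃=-4, f₄=-2.111111, f₅=-0.444444, f₆=1.
(3h/8)·[f₀ + 3f₁ + 3f₂ + 2f₃ + 3f₄ + 3f₅ + f₆] = 0.125·(-69.333333) = -8.6667.

-8.6667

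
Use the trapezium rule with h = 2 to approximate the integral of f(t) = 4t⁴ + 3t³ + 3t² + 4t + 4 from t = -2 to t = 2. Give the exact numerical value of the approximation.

168

h = (2 − (-2))/2 = 2.
Nodes t₀,…,t₂ = -2, 0, 2.
f(t) = 4t⁴ + 3t³ + 3t² + 4t + 4: f₀=48, f₁=4, f₂=112.
(h/2)·[f₀ + 2f₁ + f₂] = 1·(168) = 168.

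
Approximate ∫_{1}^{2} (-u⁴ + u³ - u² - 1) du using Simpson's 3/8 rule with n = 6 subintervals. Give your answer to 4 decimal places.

h = (2 − 1)/6 = 0.166667.
Nodes u₀,…,u₆ = 1, 1.166667, 1.333333, 1.5, 1.666667, 1.833333, 2.
f(u) = -u⁴ + u³ - u² - 1: f₀=-2, f₁=-2.625772, f₂=-3.567901, f₃=-4.9375, f₄=-6.864198, f₅=-9.496142, f₆=-13.
(3h/8)·[f₀ + 3f₁ + 3f₂ + 2f₃ + 3f₄ + 3f₅ + f₆] = 0.0625·(-92.537037) = -5.7836.

-5.7836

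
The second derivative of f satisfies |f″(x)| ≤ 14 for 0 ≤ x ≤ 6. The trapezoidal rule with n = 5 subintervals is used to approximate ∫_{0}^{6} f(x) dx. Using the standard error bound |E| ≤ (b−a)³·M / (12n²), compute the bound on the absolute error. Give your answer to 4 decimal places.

|E| ≤ (6)³·14 / (12·5²) = 3024/300 = 10.0800.

10.0800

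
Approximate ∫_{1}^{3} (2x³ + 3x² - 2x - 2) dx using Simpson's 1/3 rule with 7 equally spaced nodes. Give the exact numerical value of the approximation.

h = (3 − 1)/6 = 0.333333.
Nodes x₀,…,x₆ = 1, 1.333333, 1.666667, 2, 2.333333, 2.666667, 3.
f(x) = 2x³ + 3x² - 2x - 2: f₀=1, f₁=5.407407, f₂=12.259259, f₃=22, f₄=35.074074, f₅=51.925926, f₆=73.
(h/3)·[f₀ + 4f₁ + 2f₂ + 4f₃ + 2f₄ + 4f₅ + f₆] = 0.111111·(486) = 54.

54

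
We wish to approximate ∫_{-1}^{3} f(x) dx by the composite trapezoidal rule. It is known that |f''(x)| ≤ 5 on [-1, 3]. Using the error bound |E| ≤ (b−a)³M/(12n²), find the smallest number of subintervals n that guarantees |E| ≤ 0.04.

26

Need 320/(12n²) ≤ 0.04.
n² ≥ 320/(12·0.04) = 666.667 ⇒ n ≥ 25.8199, so the smallest n is 26.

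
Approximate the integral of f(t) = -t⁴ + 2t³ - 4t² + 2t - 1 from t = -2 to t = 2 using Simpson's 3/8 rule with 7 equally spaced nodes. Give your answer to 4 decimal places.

h = (2 − (-2))/6 = 0.666667.
Nodes t₀,…,t₆ = -2, -1.333333, -0.666667, 0, 0.666667, 1.333333, 2.
f(t) = -t⁴ + 2t³ - 4t² + 2t - 1: f₀=-53, f₁=-18.679012, f₂=-4.901235, f₃=-1, f₄=-1.049383, f₅=-3.864198, f₆=-13.
(3h/8)·[f₀ + 3f₁ + 3f₂ + 2f₃ + 3f₄ + 3f₅ + f₆] = 0.25·(-153.481481) = -38.3704.

-38.3704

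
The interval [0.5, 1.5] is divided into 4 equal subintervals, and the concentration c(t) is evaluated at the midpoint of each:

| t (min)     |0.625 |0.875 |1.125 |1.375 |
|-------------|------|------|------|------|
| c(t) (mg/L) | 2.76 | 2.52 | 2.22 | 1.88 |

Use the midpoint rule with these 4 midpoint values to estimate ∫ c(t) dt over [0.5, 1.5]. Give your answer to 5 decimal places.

h = 0.25, n = 4.
h·[y(m₁) + y(m₂) + y(m₃) + y(m₄)] = 0.25·(9.38) = 2.34500.

2.34500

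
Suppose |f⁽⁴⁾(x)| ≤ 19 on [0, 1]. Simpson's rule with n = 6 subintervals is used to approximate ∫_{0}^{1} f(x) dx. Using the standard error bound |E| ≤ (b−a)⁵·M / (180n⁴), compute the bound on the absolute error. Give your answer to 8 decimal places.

0.00008145

|E| ≤ (1)⁵·19 / (180·6⁴) = 19/233280 = 0.00008145.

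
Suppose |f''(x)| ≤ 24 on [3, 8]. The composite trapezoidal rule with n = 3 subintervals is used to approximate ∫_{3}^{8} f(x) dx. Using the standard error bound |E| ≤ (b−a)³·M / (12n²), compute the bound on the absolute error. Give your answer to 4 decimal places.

|E| ≤ (5)³·24 / (12·3²) = 3000/108 = 27.7778.

27.7778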